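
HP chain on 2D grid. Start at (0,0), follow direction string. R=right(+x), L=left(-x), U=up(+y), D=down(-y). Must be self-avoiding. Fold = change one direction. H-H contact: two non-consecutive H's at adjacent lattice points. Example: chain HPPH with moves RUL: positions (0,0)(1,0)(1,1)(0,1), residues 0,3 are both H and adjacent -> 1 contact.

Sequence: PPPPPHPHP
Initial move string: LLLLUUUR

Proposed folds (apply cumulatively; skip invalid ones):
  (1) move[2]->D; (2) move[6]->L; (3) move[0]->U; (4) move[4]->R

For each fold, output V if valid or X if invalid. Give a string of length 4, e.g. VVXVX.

Answer: VXVX

Derivation:
Initial: LLLLUUUR -> [(0, 0), (-1, 0), (-2, 0), (-3, 0), (-4, 0), (-4, 1), (-4, 2), (-4, 3), (-3, 3)]
Fold 1: move[2]->D => LLDLUUUR VALID
Fold 2: move[6]->L => LLDLUULR INVALID (collision), skipped
Fold 3: move[0]->U => ULDLUUUR VALID
Fold 4: move[4]->R => ULDLRUUR INVALID (collision), skipped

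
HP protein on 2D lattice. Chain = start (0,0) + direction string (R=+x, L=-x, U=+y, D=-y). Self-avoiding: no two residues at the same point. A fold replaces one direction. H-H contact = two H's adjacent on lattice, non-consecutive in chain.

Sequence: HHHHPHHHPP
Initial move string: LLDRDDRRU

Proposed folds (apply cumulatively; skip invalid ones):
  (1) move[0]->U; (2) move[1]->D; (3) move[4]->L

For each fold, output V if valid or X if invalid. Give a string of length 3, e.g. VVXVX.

Initial: LLDRDDRRU -> [(0, 0), (-1, 0), (-2, 0), (-2, -1), (-1, -1), (-1, -2), (-1, -3), (0, -3), (1, -3), (1, -2)]
Fold 1: move[0]->U => ULDRDDRRU INVALID (collision), skipped
Fold 2: move[1]->D => LDDRDDRRU VALID
Fold 3: move[4]->L => LDDRLDRRU INVALID (collision), skipped

Answer: XVX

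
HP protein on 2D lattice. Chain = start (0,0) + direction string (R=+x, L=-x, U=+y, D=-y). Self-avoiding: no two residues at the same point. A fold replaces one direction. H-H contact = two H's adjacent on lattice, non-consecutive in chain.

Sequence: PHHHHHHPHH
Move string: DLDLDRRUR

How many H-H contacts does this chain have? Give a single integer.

Positions: [(0, 0), (0, -1), (-1, -1), (-1, -2), (-2, -2), (-2, -3), (-1, -3), (0, -3), (0, -2), (1, -2)]
H-H contact: residue 1 @(0,-1) - residue 8 @(0, -2)
H-H contact: residue 3 @(-1,-2) - residue 8 @(0, -2)
H-H contact: residue 3 @(-1,-2) - residue 6 @(-1, -3)

Answer: 3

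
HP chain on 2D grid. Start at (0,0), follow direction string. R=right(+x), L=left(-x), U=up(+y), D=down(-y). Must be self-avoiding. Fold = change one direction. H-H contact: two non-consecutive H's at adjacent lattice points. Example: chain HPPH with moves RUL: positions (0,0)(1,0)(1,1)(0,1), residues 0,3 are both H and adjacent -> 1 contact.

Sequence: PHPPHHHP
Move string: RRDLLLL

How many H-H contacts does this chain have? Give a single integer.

Answer: 1

Derivation:
Positions: [(0, 0), (1, 0), (2, 0), (2, -1), (1, -1), (0, -1), (-1, -1), (-2, -1)]
H-H contact: residue 1 @(1,0) - residue 4 @(1, -1)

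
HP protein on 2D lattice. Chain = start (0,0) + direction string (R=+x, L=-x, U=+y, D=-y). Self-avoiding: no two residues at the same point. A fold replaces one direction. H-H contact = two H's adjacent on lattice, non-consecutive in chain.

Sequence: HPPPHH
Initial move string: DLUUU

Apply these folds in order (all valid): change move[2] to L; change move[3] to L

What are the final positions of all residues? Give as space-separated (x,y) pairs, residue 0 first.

Initial moves: DLUUU
Fold: move[2]->L => DLLUU (positions: [(0, 0), (0, -1), (-1, -1), (-2, -1), (-2, 0), (-2, 1)])
Fold: move[3]->L => DLLLU (positions: [(0, 0), (0, -1), (-1, -1), (-2, -1), (-3, -1), (-3, 0)])

Answer: (0,0) (0,-1) (-1,-1) (-2,-1) (-3,-1) (-3,0)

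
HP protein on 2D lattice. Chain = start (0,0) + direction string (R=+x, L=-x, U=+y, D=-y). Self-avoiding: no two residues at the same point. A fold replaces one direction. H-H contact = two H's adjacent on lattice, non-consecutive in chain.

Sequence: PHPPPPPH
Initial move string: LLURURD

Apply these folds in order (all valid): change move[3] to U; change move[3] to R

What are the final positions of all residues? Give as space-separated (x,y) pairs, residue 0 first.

Answer: (0,0) (-1,0) (-2,0) (-2,1) (-1,1) (-1,2) (0,2) (0,1)

Derivation:
Initial moves: LLURURD
Fold: move[3]->U => LLUUURD (positions: [(0, 0), (-1, 0), (-2, 0), (-2, 1), (-2, 2), (-2, 3), (-1, 3), (-1, 2)])
Fold: move[3]->R => LLURURD (positions: [(0, 0), (-1, 0), (-2, 0), (-2, 1), (-1, 1), (-1, 2), (0, 2), (0, 1)])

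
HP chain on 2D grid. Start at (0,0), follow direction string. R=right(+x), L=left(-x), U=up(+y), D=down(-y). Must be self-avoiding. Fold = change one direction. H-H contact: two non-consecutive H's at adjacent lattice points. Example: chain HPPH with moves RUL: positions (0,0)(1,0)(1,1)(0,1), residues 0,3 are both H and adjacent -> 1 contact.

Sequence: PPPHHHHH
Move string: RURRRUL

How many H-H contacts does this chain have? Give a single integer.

Answer: 1

Derivation:
Positions: [(0, 0), (1, 0), (1, 1), (2, 1), (3, 1), (4, 1), (4, 2), (3, 2)]
H-H contact: residue 4 @(3,1) - residue 7 @(3, 2)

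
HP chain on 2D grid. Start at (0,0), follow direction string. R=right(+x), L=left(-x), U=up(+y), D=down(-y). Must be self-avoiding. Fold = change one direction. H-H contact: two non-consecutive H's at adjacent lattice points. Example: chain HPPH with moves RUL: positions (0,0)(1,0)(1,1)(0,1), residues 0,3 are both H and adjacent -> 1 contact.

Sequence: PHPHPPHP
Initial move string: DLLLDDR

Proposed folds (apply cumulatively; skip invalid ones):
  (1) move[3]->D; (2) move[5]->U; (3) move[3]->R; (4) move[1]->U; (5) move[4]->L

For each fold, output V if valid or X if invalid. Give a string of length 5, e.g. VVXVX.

Answer: VXXXV

Derivation:
Initial: DLLLDDR -> [(0, 0), (0, -1), (-1, -1), (-2, -1), (-3, -1), (-3, -2), (-3, -3), (-2, -3)]
Fold 1: move[3]->D => DLLDDDR VALID
Fold 2: move[5]->U => DLLDDUR INVALID (collision), skipped
Fold 3: move[3]->R => DLLRDDR INVALID (collision), skipped
Fold 4: move[1]->U => DULDDDR INVALID (collision), skipped
Fold 5: move[4]->L => DLLDLDR VALID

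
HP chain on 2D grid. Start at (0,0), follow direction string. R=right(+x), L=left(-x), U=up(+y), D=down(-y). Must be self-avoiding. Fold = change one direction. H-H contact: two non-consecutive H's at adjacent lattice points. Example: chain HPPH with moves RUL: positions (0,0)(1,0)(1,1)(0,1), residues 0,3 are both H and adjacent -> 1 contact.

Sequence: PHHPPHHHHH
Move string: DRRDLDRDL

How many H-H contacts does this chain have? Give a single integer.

Answer: 2

Derivation:
Positions: [(0, 0), (0, -1), (1, -1), (2, -1), (2, -2), (1, -2), (1, -3), (2, -3), (2, -4), (1, -4)]
H-H contact: residue 2 @(1,-1) - residue 5 @(1, -2)
H-H contact: residue 6 @(1,-3) - residue 9 @(1, -4)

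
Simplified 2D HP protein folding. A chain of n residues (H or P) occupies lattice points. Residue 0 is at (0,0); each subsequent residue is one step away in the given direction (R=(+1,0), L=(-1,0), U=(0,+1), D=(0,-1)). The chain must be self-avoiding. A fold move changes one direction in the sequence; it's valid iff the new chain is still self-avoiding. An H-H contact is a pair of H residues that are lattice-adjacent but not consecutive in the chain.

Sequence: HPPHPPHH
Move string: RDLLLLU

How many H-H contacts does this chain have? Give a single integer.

Answer: 1

Derivation:
Positions: [(0, 0), (1, 0), (1, -1), (0, -1), (-1, -1), (-2, -1), (-3, -1), (-3, 0)]
H-H contact: residue 0 @(0,0) - residue 3 @(0, -1)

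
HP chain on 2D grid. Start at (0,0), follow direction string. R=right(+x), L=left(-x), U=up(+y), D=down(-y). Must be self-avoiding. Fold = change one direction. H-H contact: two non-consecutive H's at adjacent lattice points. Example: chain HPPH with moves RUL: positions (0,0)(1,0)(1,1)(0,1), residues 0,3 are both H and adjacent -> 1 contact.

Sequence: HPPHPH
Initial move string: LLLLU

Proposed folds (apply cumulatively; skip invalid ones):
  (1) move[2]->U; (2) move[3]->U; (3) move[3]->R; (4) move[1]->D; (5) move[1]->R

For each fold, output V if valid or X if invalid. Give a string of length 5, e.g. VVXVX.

Answer: VVVXX

Derivation:
Initial: LLLLU -> [(0, 0), (-1, 0), (-2, 0), (-3, 0), (-4, 0), (-4, 1)]
Fold 1: move[2]->U => LLULU VALID
Fold 2: move[3]->U => LLUUU VALID
Fold 3: move[3]->R => LLURU VALID
Fold 4: move[1]->D => LDURU INVALID (collision), skipped
Fold 5: move[1]->R => LRURU INVALID (collision), skipped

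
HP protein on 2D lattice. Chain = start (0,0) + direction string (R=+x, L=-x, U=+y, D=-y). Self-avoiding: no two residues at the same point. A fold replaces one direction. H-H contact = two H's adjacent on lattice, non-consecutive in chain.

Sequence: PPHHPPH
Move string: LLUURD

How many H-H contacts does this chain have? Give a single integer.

Positions: [(0, 0), (-1, 0), (-2, 0), (-2, 1), (-2, 2), (-1, 2), (-1, 1)]
H-H contact: residue 3 @(-2,1) - residue 6 @(-1, 1)

Answer: 1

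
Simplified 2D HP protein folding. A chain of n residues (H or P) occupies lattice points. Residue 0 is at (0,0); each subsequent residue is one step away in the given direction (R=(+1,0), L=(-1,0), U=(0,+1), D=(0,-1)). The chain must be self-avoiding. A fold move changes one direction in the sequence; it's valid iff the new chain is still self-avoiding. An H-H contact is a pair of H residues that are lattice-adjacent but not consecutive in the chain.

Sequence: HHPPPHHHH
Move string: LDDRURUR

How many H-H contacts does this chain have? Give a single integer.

Answer: 2

Derivation:
Positions: [(0, 0), (-1, 0), (-1, -1), (-1, -2), (0, -2), (0, -1), (1, -1), (1, 0), (2, 0)]
H-H contact: residue 0 @(0,0) - residue 7 @(1, 0)
H-H contact: residue 0 @(0,0) - residue 5 @(0, -1)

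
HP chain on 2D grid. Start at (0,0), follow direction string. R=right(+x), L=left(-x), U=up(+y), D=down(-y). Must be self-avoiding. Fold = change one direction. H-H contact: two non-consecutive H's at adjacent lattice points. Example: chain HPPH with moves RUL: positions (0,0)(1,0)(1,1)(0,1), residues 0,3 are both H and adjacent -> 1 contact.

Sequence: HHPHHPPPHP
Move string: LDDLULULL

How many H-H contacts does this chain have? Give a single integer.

Answer: 0

Derivation:
Positions: [(0, 0), (-1, 0), (-1, -1), (-1, -2), (-2, -2), (-2, -1), (-3, -1), (-3, 0), (-4, 0), (-5, 0)]
No H-H contacts found.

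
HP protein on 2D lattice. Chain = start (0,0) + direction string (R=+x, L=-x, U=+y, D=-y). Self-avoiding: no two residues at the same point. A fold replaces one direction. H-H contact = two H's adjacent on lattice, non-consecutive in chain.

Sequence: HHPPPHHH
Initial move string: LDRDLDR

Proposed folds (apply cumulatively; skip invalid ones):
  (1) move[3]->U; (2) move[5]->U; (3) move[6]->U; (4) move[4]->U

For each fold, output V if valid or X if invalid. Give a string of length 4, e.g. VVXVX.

Answer: XXXX

Derivation:
Initial: LDRDLDR -> [(0, 0), (-1, 0), (-1, -1), (0, -1), (0, -2), (-1, -2), (-1, -3), (0, -3)]
Fold 1: move[3]->U => LDRULDR INVALID (collision), skipped
Fold 2: move[5]->U => LDRDLUR INVALID (collision), skipped
Fold 3: move[6]->U => LDRDLDU INVALID (collision), skipped
Fold 4: move[4]->U => LDRDUDR INVALID (collision), skipped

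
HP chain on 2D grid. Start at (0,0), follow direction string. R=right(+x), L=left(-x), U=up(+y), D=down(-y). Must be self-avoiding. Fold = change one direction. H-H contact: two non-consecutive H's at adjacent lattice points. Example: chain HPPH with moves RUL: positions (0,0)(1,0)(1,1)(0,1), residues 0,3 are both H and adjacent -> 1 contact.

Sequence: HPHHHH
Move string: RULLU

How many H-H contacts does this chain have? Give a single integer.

Answer: 1

Derivation:
Positions: [(0, 0), (1, 0), (1, 1), (0, 1), (-1, 1), (-1, 2)]
H-H contact: residue 0 @(0,0) - residue 3 @(0, 1)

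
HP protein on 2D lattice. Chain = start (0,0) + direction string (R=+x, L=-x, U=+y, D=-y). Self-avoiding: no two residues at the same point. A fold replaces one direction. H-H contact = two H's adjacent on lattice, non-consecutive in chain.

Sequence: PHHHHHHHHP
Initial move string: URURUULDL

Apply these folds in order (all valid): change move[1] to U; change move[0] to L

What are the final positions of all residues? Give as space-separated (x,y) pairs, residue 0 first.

Initial moves: URURUULDL
Fold: move[1]->U => UUURUULDL (positions: [(0, 0), (0, 1), (0, 2), (0, 3), (1, 3), (1, 4), (1, 5), (0, 5), (0, 4), (-1, 4)])
Fold: move[0]->L => LUURUULDL (positions: [(0, 0), (-1, 0), (-1, 1), (-1, 2), (0, 2), (0, 3), (0, 4), (-1, 4), (-1, 3), (-2, 3)])

Answer: (0,0) (-1,0) (-1,1) (-1,2) (0,2) (0,3) (0,4) (-1,4) (-1,3) (-2,3)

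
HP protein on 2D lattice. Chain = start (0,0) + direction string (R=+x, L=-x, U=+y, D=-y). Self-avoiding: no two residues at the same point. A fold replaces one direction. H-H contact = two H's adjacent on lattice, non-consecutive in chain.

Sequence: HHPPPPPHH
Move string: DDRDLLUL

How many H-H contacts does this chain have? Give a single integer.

Positions: [(0, 0), (0, -1), (0, -2), (1, -2), (1, -3), (0, -3), (-1, -3), (-1, -2), (-2, -2)]
No H-H contacts found.

Answer: 0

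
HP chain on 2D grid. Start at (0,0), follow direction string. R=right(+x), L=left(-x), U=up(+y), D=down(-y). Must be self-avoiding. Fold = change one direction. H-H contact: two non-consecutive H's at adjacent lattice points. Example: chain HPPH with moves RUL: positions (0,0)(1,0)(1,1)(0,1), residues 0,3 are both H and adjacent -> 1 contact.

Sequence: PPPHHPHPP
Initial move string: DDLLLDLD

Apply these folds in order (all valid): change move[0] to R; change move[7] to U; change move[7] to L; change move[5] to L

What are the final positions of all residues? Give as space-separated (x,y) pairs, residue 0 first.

Answer: (0,0) (1,0) (1,-1) (0,-1) (-1,-1) (-2,-1) (-3,-1) (-4,-1) (-5,-1)

Derivation:
Initial moves: DDLLLDLD
Fold: move[0]->R => RDLLLDLD (positions: [(0, 0), (1, 0), (1, -1), (0, -1), (-1, -1), (-2, -1), (-2, -2), (-3, -2), (-3, -3)])
Fold: move[7]->U => RDLLLDLU (positions: [(0, 0), (1, 0), (1, -1), (0, -1), (-1, -1), (-2, -1), (-2, -2), (-3, -2), (-3, -1)])
Fold: move[7]->L => RDLLLDLL (positions: [(0, 0), (1, 0), (1, -1), (0, -1), (-1, -1), (-2, -1), (-2, -2), (-3, -2), (-4, -2)])
Fold: move[5]->L => RDLLLLLL (positions: [(0, 0), (1, 0), (1, -1), (0, -1), (-1, -1), (-2, -1), (-3, -1), (-4, -1), (-5, -1)])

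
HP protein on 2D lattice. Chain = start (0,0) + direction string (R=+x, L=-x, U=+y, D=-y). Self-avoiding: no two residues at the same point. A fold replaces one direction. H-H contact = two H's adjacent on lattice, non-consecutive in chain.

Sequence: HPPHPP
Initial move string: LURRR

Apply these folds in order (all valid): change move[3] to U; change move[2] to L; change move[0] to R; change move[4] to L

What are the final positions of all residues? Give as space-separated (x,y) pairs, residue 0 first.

Initial moves: LURRR
Fold: move[3]->U => LURUR (positions: [(0, 0), (-1, 0), (-1, 1), (0, 1), (0, 2), (1, 2)])
Fold: move[2]->L => LULUR (positions: [(0, 0), (-1, 0), (-1, 1), (-2, 1), (-2, 2), (-1, 2)])
Fold: move[0]->R => RULUR (positions: [(0, 0), (1, 0), (1, 1), (0, 1), (0, 2), (1, 2)])
Fold: move[4]->L => RULUL (positions: [(0, 0), (1, 0), (1, 1), (0, 1), (0, 2), (-1, 2)])

Answer: (0,0) (1,0) (1,1) (0,1) (0,2) (-1,2)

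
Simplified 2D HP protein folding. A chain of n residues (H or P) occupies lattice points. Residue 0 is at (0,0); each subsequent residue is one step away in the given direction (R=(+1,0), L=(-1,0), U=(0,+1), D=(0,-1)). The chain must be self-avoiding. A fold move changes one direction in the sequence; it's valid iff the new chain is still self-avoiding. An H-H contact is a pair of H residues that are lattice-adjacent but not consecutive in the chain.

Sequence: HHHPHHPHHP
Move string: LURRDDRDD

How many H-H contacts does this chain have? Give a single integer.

Positions: [(0, 0), (-1, 0), (-1, 1), (0, 1), (1, 1), (1, 0), (1, -1), (2, -1), (2, -2), (2, -3)]
H-H contact: residue 0 @(0,0) - residue 5 @(1, 0)

Answer: 1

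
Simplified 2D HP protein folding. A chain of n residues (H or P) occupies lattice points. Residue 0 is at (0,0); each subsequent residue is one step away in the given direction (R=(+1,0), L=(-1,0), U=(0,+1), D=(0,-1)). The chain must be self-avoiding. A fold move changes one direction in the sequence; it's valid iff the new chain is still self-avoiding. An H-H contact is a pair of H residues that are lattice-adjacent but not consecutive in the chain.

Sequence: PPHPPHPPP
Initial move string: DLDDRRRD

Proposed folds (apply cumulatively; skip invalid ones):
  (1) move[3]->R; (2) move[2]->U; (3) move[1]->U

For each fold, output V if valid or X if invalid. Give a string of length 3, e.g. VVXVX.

Initial: DLDDRRRD -> [(0, 0), (0, -1), (-1, -1), (-1, -2), (-1, -3), (0, -3), (1, -3), (2, -3), (2, -4)]
Fold 1: move[3]->R => DLDRRRRD VALID
Fold 2: move[2]->U => DLURRRRD INVALID (collision), skipped
Fold 3: move[1]->U => DUDRRRRD INVALID (collision), skipped

Answer: VXX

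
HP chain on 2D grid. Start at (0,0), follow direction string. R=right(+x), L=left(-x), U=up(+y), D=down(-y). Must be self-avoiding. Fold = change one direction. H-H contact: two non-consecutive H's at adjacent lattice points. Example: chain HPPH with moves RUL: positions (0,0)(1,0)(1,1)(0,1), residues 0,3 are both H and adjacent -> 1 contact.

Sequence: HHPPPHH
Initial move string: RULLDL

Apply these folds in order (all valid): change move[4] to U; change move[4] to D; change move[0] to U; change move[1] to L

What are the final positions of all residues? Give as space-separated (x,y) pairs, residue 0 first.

Answer: (0,0) (0,1) (-1,1) (-2,1) (-3,1) (-3,0) (-4,0)

Derivation:
Initial moves: RULLDL
Fold: move[4]->U => RULLUL (positions: [(0, 0), (1, 0), (1, 1), (0, 1), (-1, 1), (-1, 2), (-2, 2)])
Fold: move[4]->D => RULLDL (positions: [(0, 0), (1, 0), (1, 1), (0, 1), (-1, 1), (-1, 0), (-2, 0)])
Fold: move[0]->U => UULLDL (positions: [(0, 0), (0, 1), (0, 2), (-1, 2), (-2, 2), (-2, 1), (-3, 1)])
Fold: move[1]->L => ULLLDL (positions: [(0, 0), (0, 1), (-1, 1), (-2, 1), (-3, 1), (-3, 0), (-4, 0)])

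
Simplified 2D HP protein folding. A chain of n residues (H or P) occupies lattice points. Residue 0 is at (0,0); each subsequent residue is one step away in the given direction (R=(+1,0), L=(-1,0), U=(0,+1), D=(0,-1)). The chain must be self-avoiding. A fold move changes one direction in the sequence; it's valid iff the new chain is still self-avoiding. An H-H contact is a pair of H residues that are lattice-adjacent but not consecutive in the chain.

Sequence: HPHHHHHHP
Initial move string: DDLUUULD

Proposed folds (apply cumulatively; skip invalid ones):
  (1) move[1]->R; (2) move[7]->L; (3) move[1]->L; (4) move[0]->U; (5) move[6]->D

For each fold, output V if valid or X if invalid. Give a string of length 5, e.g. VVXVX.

Initial: DDLUUULD -> [(0, 0), (0, -1), (0, -2), (-1, -2), (-1, -1), (-1, 0), (-1, 1), (-2, 1), (-2, 0)]
Fold 1: move[1]->R => DRLUUULD INVALID (collision), skipped
Fold 2: move[7]->L => DDLUUULL VALID
Fold 3: move[1]->L => DLLUUULL VALID
Fold 4: move[0]->U => ULLUUULL VALID
Fold 5: move[6]->D => ULLUUUDL INVALID (collision), skipped

Answer: XVVVX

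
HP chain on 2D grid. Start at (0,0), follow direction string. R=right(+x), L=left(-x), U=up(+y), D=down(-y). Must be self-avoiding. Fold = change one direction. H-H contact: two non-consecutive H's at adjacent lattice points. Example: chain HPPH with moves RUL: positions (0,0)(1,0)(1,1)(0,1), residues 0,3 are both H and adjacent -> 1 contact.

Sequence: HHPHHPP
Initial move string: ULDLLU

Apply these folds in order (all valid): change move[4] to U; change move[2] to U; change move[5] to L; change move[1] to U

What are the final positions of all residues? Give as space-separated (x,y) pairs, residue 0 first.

Initial moves: ULDLLU
Fold: move[4]->U => ULDLUU (positions: [(0, 0), (0, 1), (-1, 1), (-1, 0), (-2, 0), (-2, 1), (-2, 2)])
Fold: move[2]->U => ULULUU (positions: [(0, 0), (0, 1), (-1, 1), (-1, 2), (-2, 2), (-2, 3), (-2, 4)])
Fold: move[5]->L => ULULUL (positions: [(0, 0), (0, 1), (-1, 1), (-1, 2), (-2, 2), (-2, 3), (-3, 3)])
Fold: move[1]->U => UUULUL (positions: [(0, 0), (0, 1), (0, 2), (0, 3), (-1, 3), (-1, 4), (-2, 4)])

Answer: (0,0) (0,1) (0,2) (0,3) (-1,3) (-1,4) (-2,4)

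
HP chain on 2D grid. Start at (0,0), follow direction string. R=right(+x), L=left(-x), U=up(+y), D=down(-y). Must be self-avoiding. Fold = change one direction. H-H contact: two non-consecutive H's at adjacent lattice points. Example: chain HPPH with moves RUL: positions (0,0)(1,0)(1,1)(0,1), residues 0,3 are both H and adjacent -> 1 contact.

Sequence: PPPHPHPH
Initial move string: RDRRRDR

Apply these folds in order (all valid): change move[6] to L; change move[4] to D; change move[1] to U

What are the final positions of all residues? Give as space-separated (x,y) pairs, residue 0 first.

Initial moves: RDRRRDR
Fold: move[6]->L => RDRRRDL (positions: [(0, 0), (1, 0), (1, -1), (2, -1), (3, -1), (4, -1), (4, -2), (3, -2)])
Fold: move[4]->D => RDRRDDL (positions: [(0, 0), (1, 0), (1, -1), (2, -1), (3, -1), (3, -2), (3, -3), (2, -3)])
Fold: move[1]->U => RURRDDL (positions: [(0, 0), (1, 0), (1, 1), (2, 1), (3, 1), (3, 0), (3, -1), (2, -1)])

Answer: (0,0) (1,0) (1,1) (2,1) (3,1) (3,0) (3,-1) (2,-1)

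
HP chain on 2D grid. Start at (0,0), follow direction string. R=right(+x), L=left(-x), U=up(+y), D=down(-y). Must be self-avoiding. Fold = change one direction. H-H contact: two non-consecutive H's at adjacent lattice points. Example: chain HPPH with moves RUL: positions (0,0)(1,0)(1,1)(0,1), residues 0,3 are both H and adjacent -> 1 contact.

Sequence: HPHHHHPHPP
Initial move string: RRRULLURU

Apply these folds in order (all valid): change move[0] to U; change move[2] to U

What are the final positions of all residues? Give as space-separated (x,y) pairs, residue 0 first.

Initial moves: RRRULLURU
Fold: move[0]->U => URRULLURU (positions: [(0, 0), (0, 1), (1, 1), (2, 1), (2, 2), (1, 2), (0, 2), (0, 3), (1, 3), (1, 4)])
Fold: move[2]->U => URUULLURU (positions: [(0, 0), (0, 1), (1, 1), (1, 2), (1, 3), (0, 3), (-1, 3), (-1, 4), (0, 4), (0, 5)])

Answer: (0,0) (0,1) (1,1) (1,2) (1,3) (0,3) (-1,3) (-1,4) (0,4) (0,5)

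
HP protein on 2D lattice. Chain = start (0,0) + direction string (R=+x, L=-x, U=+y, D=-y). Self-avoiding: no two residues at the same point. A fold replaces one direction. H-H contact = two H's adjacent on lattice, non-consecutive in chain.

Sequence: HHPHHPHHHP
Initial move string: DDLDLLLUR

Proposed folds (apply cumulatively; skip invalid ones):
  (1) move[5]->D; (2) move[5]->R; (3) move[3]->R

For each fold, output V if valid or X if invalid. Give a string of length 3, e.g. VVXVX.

Initial: DDLDLLLUR -> [(0, 0), (0, -1), (0, -2), (-1, -2), (-1, -3), (-2, -3), (-3, -3), (-4, -3), (-4, -2), (-3, -2)]
Fold 1: move[5]->D => DDLDLDLUR INVALID (collision), skipped
Fold 2: move[5]->R => DDLDLRLUR INVALID (collision), skipped
Fold 3: move[3]->R => DDLRLLLUR INVALID (collision), skipped

Answer: XXX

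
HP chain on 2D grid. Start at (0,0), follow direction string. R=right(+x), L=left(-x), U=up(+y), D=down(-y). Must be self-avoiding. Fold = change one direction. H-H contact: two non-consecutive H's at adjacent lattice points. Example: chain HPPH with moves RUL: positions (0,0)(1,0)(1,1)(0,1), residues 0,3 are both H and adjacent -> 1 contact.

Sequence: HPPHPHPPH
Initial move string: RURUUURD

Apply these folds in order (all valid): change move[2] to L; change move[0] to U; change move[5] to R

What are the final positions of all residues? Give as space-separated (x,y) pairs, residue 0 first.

Initial moves: RURUUURD
Fold: move[2]->L => RULUUURD (positions: [(0, 0), (1, 0), (1, 1), (0, 1), (0, 2), (0, 3), (0, 4), (1, 4), (1, 3)])
Fold: move[0]->U => UULUUURD (positions: [(0, 0), (0, 1), (0, 2), (-1, 2), (-1, 3), (-1, 4), (-1, 5), (0, 5), (0, 4)])
Fold: move[5]->R => UULUURRD (positions: [(0, 0), (0, 1), (0, 2), (-1, 2), (-1, 3), (-1, 4), (0, 4), (1, 4), (1, 3)])

Answer: (0,0) (0,1) (0,2) (-1,2) (-1,3) (-1,4) (0,4) (1,4) (1,3)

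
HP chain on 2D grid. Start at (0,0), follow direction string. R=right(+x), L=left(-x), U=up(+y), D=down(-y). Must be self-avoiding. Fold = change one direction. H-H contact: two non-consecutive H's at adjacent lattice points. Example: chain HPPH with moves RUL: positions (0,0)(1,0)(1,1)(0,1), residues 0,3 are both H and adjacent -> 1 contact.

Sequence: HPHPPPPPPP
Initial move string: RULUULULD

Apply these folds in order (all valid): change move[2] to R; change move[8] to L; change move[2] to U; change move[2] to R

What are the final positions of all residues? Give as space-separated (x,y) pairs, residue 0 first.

Answer: (0,0) (1,0) (1,1) (2,1) (2,2) (2,3) (1,3) (1,4) (0,4) (-1,4)

Derivation:
Initial moves: RULUULULD
Fold: move[2]->R => RURUULULD (positions: [(0, 0), (1, 0), (1, 1), (2, 1), (2, 2), (2, 3), (1, 3), (1, 4), (0, 4), (0, 3)])
Fold: move[8]->L => RURUULULL (positions: [(0, 0), (1, 0), (1, 1), (2, 1), (2, 2), (2, 3), (1, 3), (1, 4), (0, 4), (-1, 4)])
Fold: move[2]->U => RUUUULULL (positions: [(0, 0), (1, 0), (1, 1), (1, 2), (1, 3), (1, 4), (0, 4), (0, 5), (-1, 5), (-2, 5)])
Fold: move[2]->R => RURUULULL (positions: [(0, 0), (1, 0), (1, 1), (2, 1), (2, 2), (2, 3), (1, 3), (1, 4), (0, 4), (-1, 4)])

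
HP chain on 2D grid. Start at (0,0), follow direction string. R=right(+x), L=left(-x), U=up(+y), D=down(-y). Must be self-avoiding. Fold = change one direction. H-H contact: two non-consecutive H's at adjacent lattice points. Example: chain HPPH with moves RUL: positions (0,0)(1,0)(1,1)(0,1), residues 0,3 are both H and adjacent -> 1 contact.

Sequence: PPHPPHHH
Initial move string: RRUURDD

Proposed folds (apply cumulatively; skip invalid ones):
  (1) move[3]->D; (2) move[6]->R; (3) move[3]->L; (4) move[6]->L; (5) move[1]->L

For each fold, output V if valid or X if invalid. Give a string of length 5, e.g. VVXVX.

Initial: RRUURDD -> [(0, 0), (1, 0), (2, 0), (2, 1), (2, 2), (3, 2), (3, 1), (3, 0)]
Fold 1: move[3]->D => RRUDRDD INVALID (collision), skipped
Fold 2: move[6]->R => RRUURDR VALID
Fold 3: move[3]->L => RRULRDR INVALID (collision), skipped
Fold 4: move[6]->L => RRUURDL INVALID (collision), skipped
Fold 5: move[1]->L => RLUURDR INVALID (collision), skipped

Answer: XVXXX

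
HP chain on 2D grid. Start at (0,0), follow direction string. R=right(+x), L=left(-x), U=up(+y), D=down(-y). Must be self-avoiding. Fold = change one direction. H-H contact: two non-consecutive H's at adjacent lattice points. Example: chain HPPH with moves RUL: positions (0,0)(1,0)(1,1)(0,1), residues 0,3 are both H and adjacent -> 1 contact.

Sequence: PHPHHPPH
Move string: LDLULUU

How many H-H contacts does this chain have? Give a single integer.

Positions: [(0, 0), (-1, 0), (-1, -1), (-2, -1), (-2, 0), (-3, 0), (-3, 1), (-3, 2)]
H-H contact: residue 1 @(-1,0) - residue 4 @(-2, 0)

Answer: 1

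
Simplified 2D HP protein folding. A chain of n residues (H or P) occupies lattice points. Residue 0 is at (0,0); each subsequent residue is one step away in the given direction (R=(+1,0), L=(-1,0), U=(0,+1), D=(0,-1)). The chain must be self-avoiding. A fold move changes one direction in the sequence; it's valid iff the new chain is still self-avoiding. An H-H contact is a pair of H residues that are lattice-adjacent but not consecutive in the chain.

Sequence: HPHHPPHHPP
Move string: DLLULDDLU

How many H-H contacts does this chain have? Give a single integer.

Answer: 1

Derivation:
Positions: [(0, 0), (0, -1), (-1, -1), (-2, -1), (-2, 0), (-3, 0), (-3, -1), (-3, -2), (-4, -2), (-4, -1)]
H-H contact: residue 3 @(-2,-1) - residue 6 @(-3, -1)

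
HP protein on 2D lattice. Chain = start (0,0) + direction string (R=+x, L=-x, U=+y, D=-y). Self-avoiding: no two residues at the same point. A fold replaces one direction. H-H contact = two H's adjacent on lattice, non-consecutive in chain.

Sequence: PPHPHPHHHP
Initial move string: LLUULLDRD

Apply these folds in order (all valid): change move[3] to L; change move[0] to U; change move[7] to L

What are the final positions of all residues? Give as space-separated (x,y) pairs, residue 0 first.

Answer: (0,0) (0,1) (-1,1) (-1,2) (-2,2) (-3,2) (-4,2) (-4,1) (-5,1) (-5,0)

Derivation:
Initial moves: LLUULLDRD
Fold: move[3]->L => LLULLLDRD (positions: [(0, 0), (-1, 0), (-2, 0), (-2, 1), (-3, 1), (-4, 1), (-5, 1), (-5, 0), (-4, 0), (-4, -1)])
Fold: move[0]->U => ULULLLDRD (positions: [(0, 0), (0, 1), (-1, 1), (-1, 2), (-2, 2), (-3, 2), (-4, 2), (-4, 1), (-3, 1), (-3, 0)])
Fold: move[7]->L => ULULLLDLD (positions: [(0, 0), (0, 1), (-1, 1), (-1, 2), (-2, 2), (-3, 2), (-4, 2), (-4, 1), (-5, 1), (-5, 0)])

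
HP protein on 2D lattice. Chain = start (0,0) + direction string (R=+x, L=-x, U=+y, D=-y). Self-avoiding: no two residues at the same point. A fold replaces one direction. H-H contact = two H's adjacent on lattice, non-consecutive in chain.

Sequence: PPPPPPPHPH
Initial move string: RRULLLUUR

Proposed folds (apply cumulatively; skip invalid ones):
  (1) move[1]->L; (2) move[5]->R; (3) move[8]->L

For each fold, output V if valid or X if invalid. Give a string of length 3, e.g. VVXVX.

Answer: XXV

Derivation:
Initial: RRULLLUUR -> [(0, 0), (1, 0), (2, 0), (2, 1), (1, 1), (0, 1), (-1, 1), (-1, 2), (-1, 3), (0, 3)]
Fold 1: move[1]->L => RLULLLUUR INVALID (collision), skipped
Fold 2: move[5]->R => RRULLRUUR INVALID (collision), skipped
Fold 3: move[8]->L => RRULLLUUL VALID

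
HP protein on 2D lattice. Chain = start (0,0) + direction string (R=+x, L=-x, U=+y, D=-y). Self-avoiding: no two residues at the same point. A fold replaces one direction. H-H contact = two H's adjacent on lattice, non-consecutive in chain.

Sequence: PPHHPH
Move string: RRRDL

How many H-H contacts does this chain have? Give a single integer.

Answer: 1

Derivation:
Positions: [(0, 0), (1, 0), (2, 0), (3, 0), (3, -1), (2, -1)]
H-H contact: residue 2 @(2,0) - residue 5 @(2, -1)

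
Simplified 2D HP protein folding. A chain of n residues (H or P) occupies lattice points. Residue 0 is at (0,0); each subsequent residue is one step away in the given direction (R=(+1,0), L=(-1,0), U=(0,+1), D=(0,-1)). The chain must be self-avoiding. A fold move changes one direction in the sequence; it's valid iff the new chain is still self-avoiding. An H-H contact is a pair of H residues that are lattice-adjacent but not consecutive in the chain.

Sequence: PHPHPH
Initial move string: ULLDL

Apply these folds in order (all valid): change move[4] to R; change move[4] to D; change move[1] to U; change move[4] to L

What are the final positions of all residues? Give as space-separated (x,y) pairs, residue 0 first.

Answer: (0,0) (0,1) (0,2) (-1,2) (-1,1) (-2,1)

Derivation:
Initial moves: ULLDL
Fold: move[4]->R => ULLDR (positions: [(0, 0), (0, 1), (-1, 1), (-2, 1), (-2, 0), (-1, 0)])
Fold: move[4]->D => ULLDD (positions: [(0, 0), (0, 1), (-1, 1), (-2, 1), (-2, 0), (-2, -1)])
Fold: move[1]->U => UULDD (positions: [(0, 0), (0, 1), (0, 2), (-1, 2), (-1, 1), (-1, 0)])
Fold: move[4]->L => UULDL (positions: [(0, 0), (0, 1), (0, 2), (-1, 2), (-1, 1), (-2, 1)])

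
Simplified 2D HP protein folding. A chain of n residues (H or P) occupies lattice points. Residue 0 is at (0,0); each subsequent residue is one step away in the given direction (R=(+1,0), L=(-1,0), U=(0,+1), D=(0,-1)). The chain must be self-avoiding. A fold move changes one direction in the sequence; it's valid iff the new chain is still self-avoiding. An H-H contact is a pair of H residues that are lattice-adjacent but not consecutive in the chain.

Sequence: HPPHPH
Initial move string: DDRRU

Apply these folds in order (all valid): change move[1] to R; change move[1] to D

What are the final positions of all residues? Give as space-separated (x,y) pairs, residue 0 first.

Initial moves: DDRRU
Fold: move[1]->R => DRRRU (positions: [(0, 0), (0, -1), (1, -1), (2, -1), (3, -1), (3, 0)])
Fold: move[1]->D => DDRRU (positions: [(0, 0), (0, -1), (0, -2), (1, -2), (2, -2), (2, -1)])

Answer: (0,0) (0,-1) (0,-2) (1,-2) (2,-2) (2,-1)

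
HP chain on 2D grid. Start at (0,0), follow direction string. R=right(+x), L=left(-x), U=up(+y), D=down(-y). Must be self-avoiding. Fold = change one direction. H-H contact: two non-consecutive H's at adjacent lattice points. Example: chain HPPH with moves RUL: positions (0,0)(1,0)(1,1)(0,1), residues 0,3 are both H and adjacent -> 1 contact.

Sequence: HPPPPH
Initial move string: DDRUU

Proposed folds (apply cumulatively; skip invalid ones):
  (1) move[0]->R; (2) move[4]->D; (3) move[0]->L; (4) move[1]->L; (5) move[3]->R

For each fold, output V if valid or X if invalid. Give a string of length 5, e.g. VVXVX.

Answer: VXXXV

Derivation:
Initial: DDRUU -> [(0, 0), (0, -1), (0, -2), (1, -2), (1, -1), (1, 0)]
Fold 1: move[0]->R => RDRUU VALID
Fold 2: move[4]->D => RDRUD INVALID (collision), skipped
Fold 3: move[0]->L => LDRUU INVALID (collision), skipped
Fold 4: move[1]->L => RLRUU INVALID (collision), skipped
Fold 5: move[3]->R => RDRRU VALID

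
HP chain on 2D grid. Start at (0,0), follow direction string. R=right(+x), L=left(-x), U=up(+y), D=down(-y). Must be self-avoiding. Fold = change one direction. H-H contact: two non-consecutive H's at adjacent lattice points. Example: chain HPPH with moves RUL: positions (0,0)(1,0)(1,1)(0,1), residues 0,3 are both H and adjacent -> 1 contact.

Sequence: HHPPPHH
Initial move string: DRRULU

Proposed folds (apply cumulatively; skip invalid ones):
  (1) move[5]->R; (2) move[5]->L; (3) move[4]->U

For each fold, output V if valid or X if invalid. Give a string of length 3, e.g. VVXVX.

Answer: XXV

Derivation:
Initial: DRRULU -> [(0, 0), (0, -1), (1, -1), (2, -1), (2, 0), (1, 0), (1, 1)]
Fold 1: move[5]->R => DRRULR INVALID (collision), skipped
Fold 2: move[5]->L => DRRULL INVALID (collision), skipped
Fold 3: move[4]->U => DRRUUU VALID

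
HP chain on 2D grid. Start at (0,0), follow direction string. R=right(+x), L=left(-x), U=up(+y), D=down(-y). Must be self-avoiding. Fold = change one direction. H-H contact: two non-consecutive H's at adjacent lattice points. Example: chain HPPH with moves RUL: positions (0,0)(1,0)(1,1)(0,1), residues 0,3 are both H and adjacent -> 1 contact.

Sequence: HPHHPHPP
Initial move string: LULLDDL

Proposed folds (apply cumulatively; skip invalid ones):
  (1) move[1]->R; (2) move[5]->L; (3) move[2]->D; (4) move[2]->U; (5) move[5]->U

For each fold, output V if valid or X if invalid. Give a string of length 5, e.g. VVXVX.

Initial: LULLDDL -> [(0, 0), (-1, 0), (-1, 1), (-2, 1), (-3, 1), (-3, 0), (-3, -1), (-4, -1)]
Fold 1: move[1]->R => LRLLDDL INVALID (collision), skipped
Fold 2: move[5]->L => LULLDLL VALID
Fold 3: move[2]->D => LUDLDLL INVALID (collision), skipped
Fold 4: move[2]->U => LUULDLL VALID
Fold 5: move[5]->U => LUULDUL INVALID (collision), skipped

Answer: XVXVX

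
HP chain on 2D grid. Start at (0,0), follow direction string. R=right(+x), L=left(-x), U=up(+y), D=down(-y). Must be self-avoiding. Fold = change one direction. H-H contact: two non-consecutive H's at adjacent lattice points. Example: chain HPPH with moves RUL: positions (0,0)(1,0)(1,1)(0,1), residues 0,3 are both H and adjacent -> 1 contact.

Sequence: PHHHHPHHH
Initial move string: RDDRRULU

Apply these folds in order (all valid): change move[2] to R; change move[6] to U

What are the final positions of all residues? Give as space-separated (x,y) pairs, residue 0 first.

Initial moves: RDDRRULU
Fold: move[2]->R => RDRRRULU (positions: [(0, 0), (1, 0), (1, -1), (2, -1), (3, -1), (4, -1), (4, 0), (3, 0), (3, 1)])
Fold: move[6]->U => RDRRRUUU (positions: [(0, 0), (1, 0), (1, -1), (2, -1), (3, -1), (4, -1), (4, 0), (4, 1), (4, 2)])

Answer: (0,0) (1,0) (1,-1) (2,-1) (3,-1) (4,-1) (4,0) (4,1) (4,2)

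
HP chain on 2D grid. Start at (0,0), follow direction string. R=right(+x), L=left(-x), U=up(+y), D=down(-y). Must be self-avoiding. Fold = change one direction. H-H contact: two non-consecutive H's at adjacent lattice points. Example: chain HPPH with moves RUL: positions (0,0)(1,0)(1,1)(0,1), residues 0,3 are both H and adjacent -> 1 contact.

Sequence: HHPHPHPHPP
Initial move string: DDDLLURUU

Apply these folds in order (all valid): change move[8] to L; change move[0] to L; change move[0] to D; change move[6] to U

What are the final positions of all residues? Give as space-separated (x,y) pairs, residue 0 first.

Initial moves: DDDLLURUU
Fold: move[8]->L => DDDLLURUL (positions: [(0, 0), (0, -1), (0, -2), (0, -3), (-1, -3), (-2, -3), (-2, -2), (-1, -2), (-1, -1), (-2, -1)])
Fold: move[0]->L => LDDLLURUL (positions: [(0, 0), (-1, 0), (-1, -1), (-1, -2), (-2, -2), (-3, -2), (-3, -1), (-2, -1), (-2, 0), (-3, 0)])
Fold: move[0]->D => DDDLLURUL (positions: [(0, 0), (0, -1), (0, -2), (0, -3), (-1, -3), (-2, -3), (-2, -2), (-1, -2), (-1, -1), (-2, -1)])
Fold: move[6]->U => DDDLLUUUL (positions: [(0, 0), (0, -1), (0, -2), (0, -3), (-1, -3), (-2, -3), (-2, -2), (-2, -1), (-2, 0), (-3, 0)])

Answer: (0,0) (0,-1) (0,-2) (0,-3) (-1,-3) (-2,-3) (-2,-2) (-2,-1) (-2,0) (-3,0)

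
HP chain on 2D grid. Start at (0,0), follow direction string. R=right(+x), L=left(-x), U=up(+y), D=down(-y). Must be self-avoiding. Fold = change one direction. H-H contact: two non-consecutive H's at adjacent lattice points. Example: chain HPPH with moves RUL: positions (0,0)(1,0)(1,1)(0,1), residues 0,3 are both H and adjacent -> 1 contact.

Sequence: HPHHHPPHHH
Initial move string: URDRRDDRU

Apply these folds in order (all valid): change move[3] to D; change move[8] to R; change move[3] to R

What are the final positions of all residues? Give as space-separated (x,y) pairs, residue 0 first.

Initial moves: URDRRDDRU
Fold: move[3]->D => URDDRDDRU (positions: [(0, 0), (0, 1), (1, 1), (1, 0), (1, -1), (2, -1), (2, -2), (2, -3), (3, -3), (3, -2)])
Fold: move[8]->R => URDDRDDRR (positions: [(0, 0), (0, 1), (1, 1), (1, 0), (1, -1), (2, -1), (2, -2), (2, -3), (3, -3), (4, -3)])
Fold: move[3]->R => URDRRDDRR (positions: [(0, 0), (0, 1), (1, 1), (1, 0), (2, 0), (3, 0), (3, -1), (3, -2), (4, -2), (5, -2)])

Answer: (0,0) (0,1) (1,1) (1,0) (2,0) (3,0) (3,-1) (3,-2) (4,-2) (5,-2)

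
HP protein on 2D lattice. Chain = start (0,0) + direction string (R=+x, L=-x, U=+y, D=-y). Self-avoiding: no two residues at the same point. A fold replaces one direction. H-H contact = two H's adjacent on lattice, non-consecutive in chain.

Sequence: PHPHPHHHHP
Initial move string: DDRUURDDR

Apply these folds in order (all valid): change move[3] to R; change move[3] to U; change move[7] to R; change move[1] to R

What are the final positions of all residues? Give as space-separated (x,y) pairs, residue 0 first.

Initial moves: DDRUURDDR
Fold: move[3]->R => DDRRURDDR (positions: [(0, 0), (0, -1), (0, -2), (1, -2), (2, -2), (2, -1), (3, -1), (3, -2), (3, -3), (4, -3)])
Fold: move[3]->U => DDRUURDDR (positions: [(0, 0), (0, -1), (0, -2), (1, -2), (1, -1), (1, 0), (2, 0), (2, -1), (2, -2), (3, -2)])
Fold: move[7]->R => DDRUURDRR (positions: [(0, 0), (0, -1), (0, -2), (1, -2), (1, -1), (1, 0), (2, 0), (2, -1), (3, -1), (4, -1)])
Fold: move[1]->R => DRRUURDRR (positions: [(0, 0), (0, -1), (1, -1), (2, -1), (2, 0), (2, 1), (3, 1), (3, 0), (4, 0), (5, 0)])

Answer: (0,0) (0,-1) (1,-1) (2,-1) (2,0) (2,1) (3,1) (3,0) (4,0) (5,0)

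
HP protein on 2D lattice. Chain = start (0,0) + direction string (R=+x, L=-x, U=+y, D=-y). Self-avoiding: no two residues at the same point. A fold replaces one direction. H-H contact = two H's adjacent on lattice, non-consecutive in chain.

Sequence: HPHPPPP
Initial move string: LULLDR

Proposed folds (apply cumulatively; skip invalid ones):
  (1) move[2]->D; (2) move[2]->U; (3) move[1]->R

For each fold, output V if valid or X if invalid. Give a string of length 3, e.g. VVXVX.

Answer: XXX

Derivation:
Initial: LULLDR -> [(0, 0), (-1, 0), (-1, 1), (-2, 1), (-3, 1), (-3, 0), (-2, 0)]
Fold 1: move[2]->D => LUDLDR INVALID (collision), skipped
Fold 2: move[2]->U => LUULDR INVALID (collision), skipped
Fold 3: move[1]->R => LRLLDR INVALID (collision), skipped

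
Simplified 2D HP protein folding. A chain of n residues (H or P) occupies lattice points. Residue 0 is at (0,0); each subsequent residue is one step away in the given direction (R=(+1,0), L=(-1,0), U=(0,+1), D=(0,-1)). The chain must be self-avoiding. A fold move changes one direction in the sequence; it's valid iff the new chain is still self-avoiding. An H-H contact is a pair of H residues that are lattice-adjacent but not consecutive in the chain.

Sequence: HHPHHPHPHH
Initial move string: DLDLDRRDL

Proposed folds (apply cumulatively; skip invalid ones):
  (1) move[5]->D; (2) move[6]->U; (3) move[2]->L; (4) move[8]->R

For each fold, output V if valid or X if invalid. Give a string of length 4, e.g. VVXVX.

Initial: DLDLDRRDL -> [(0, 0), (0, -1), (-1, -1), (-1, -2), (-2, -2), (-2, -3), (-1, -3), (0, -3), (0, -4), (-1, -4)]
Fold 1: move[5]->D => DLDLDDRDL VALID
Fold 2: move[6]->U => DLDLDDUDL INVALID (collision), skipped
Fold 3: move[2]->L => DLLLDDRDL VALID
Fold 4: move[8]->R => DLLLDDRDR VALID

Answer: VXVV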